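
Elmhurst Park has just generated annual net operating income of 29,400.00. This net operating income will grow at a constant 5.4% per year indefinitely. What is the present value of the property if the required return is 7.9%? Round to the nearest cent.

D₁ = D₀ × (1 + g) = 29,400.00 × 1.054 = 30,987.6000
Growing perpetuity: P = D₁ / (r − g) = 30,987.6000 / (0.079 − 0.054) = 1,239,504.00

1239504.00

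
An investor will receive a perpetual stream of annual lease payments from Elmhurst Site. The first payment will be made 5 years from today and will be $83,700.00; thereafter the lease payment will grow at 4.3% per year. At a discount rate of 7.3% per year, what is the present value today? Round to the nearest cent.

$2104773.25

Value at end of year 4: C₁ / (r − g) = $83,700.00 / (0.073 − 0.043) = $2,790,000.0000
Discount to today: PV = $2,790,000.0000 / (1 + 0.073)^4 = $2,790,000.0000 / 1.325558 = $2,104,773.25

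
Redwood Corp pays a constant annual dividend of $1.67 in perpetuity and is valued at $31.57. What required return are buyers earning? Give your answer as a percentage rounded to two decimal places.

P = C/r ⇒ r = C/P = $1.67/$31.57 = 0.052898

5.29%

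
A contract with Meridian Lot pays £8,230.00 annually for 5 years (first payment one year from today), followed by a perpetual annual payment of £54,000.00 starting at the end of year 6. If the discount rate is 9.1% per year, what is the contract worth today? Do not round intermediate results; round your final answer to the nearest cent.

£415838.23

PV of 5-year annuity: £8,230.00 × [1 − (1+0.091)^−5] / 0.091 = 31928.94180
Perpetuity value at year 5: £54,000.00 / 0.091 = 593406.59341
PV of perpetuity: 593406.59341 / (1+0.091)^5 = 383909.28388
Total PV = 31928.94180 + 383909.28388 = 415838.22568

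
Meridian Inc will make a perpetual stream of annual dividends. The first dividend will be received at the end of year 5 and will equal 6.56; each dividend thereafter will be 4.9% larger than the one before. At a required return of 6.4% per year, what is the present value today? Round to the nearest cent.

Value at end of year 4: C₁ / (r − g) = 6.56 / (0.064 − 0.049) = 437.3333
Discount to today: PV = 437.3333 / (1 + 0.064)^4 = 437.3333 / 1.281641 = 341.23

341.23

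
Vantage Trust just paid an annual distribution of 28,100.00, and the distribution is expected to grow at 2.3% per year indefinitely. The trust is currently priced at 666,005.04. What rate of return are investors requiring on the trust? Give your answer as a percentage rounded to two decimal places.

6.62%

D₁ = 28,100.00 × 1.023 = 28,746.3000
P = D₁/(r − g) ⇒ r = D₁/P + g = 28,746.3000/666,005.04 + 0.023 = 0.043162 + 0.023 = 0.066162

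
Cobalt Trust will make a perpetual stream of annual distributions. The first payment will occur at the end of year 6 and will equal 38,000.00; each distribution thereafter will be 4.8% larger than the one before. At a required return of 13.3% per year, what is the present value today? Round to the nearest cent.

239450.15

Value at end of year 5: C₁ / (r − g) = 38,000.00 / (0.133 − 0.048) = 447,058.8235
Discount to today: PV = 447,058.8235 / (1 + 0.133)^5 = 447,058.8235 / 1.867022 = 239,450.15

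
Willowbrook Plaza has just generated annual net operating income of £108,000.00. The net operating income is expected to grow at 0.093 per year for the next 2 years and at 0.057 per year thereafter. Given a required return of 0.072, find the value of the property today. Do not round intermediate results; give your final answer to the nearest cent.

£8133877.61

D_1 = 118044.00000
D_2 = 129022.09200
Terminal value at year 2: TV = D_2×(1+g_2)/(r−g_2) = 136376.35124/0.015 = 9091756.74960
P_0 = D_1/(1+r)^1 + D_2/(1+r)^2 + TV/(1+r)^2
    = 110115.67164 + 112272.78834 + 7911489.15195 = 8133877.61194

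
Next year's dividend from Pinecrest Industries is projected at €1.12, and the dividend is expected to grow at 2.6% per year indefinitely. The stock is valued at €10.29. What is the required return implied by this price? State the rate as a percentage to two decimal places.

P = D₁/(r − g) ⇒ r = D₁/P + g = €1.1200/€10.29 + 0.026 = 0.108844 + 0.026 = 0.134844

13.48%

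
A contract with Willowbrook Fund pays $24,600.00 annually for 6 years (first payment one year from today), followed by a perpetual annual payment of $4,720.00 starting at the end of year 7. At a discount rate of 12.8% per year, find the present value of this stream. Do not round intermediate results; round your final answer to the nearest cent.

$116790.89

PV of 6-year annuity: $24,600.00 × [1 − (1+0.128)^−6] / 0.128 = 98889.88549
Perpetuity value at year 6: $4,720.00 / 0.128 = 36875.00000
PV of perpetuity: 36875.00000 / (1+0.128)^6 = 17901.00571
Total PV = 98889.88549 + 17901.00571 = 116790.89120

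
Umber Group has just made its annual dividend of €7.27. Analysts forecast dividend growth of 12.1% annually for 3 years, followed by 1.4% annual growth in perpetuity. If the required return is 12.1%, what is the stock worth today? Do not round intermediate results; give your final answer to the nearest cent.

D_1 = 8.14967
D_2 = 9.13578
D_3 = 10.24121
Terminal value at year 3: TV = D_3×(1+g_2)/(r−g_2) = 10.38459/0.107 = 97.05221
P_0 = D_1/(1+r)^1 + D_2/(1+r)^2 + D_3/(1+r)^3 + TV/(1+r)^3
    = 7.27000 + 7.27000 + 7.27000 + 68.89514 = 90.70514

€90.71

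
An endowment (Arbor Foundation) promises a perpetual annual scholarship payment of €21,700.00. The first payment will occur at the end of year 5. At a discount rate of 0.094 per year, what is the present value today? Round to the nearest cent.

€161161.98

Value at end of year 4: C / r = €21,700.00 / 0.094 = €230,851.0638
Discount to today: PV = €230,851.0638 / (1 + 0.094)^4 = €230,851.0638 / 1.432416 = €161,161.98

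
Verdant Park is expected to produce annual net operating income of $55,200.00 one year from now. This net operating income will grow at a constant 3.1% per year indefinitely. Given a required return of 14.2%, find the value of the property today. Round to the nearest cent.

Growing perpetuity: P = D₁ / (r − g) = $55,200.0000 / (0.142 − 0.031) = $497,297.30

$497297.30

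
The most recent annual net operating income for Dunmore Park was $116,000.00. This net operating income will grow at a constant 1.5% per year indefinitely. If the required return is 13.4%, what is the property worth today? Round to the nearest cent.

D₁ = D₀ × (1 + g) = $116,000.00 × 1.015 = $117,740.0000
Growing perpetuity: P = D₁ / (r − g) = $117,740.0000 / (0.134 − 0.015) = $989,411.76

$989411.76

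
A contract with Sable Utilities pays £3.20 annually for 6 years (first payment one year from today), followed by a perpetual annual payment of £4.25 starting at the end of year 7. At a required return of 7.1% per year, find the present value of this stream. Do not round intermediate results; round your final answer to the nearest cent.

PV of 6-year annuity: £3.20 × [1 − (1+0.071)^−6] / 0.071 = 15.20595
Perpetuity value at year 6: £4.25 / 0.071 = 59.85915
PV of perpetuity: 59.85915 / (1+0.071)^6 = 39.66375
Total PV = 15.20595 + 39.66375 = 54.86970

£54.87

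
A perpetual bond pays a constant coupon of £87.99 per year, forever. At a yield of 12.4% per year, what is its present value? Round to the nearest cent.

Level perpetuity: PV = C / r = £87.99 / 0.124 = £709.60

£709.60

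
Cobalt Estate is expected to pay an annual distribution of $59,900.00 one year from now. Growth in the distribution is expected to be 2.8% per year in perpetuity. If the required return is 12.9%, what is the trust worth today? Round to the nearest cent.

Growing perpetuity: P = D₁ / (r − g) = $59,900.0000 / (0.129 − 0.028) = $593,069.31

$593069.31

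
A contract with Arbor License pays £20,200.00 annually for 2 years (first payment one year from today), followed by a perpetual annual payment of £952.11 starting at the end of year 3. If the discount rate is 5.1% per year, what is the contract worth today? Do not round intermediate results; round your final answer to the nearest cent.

£54407.90

PV of 2-year annuity: £20,200.00 × [1 − (1+0.051)^−2] / 0.051 = 37506.93689
Perpetuity value at year 2: £952.11 / 0.051 = 18668.82353
PV of perpetuity: 18668.82353 / (1+0.051)^2 = 16900.96562
Total PV = 37506.93689 + 16900.96562 = 54407.90252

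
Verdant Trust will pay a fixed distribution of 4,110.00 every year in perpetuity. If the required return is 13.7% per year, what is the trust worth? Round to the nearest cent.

30000.00

Level perpetuity: PV = C / r = 4,110.00 / 0.137 = 30,000.00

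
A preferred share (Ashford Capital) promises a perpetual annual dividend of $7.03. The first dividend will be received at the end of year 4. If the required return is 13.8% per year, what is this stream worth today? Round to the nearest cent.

$34.57

Value at end of year 3: C / r = $7.03 / 0.138 = $50.9420
Discount to today: PV = $50.9420 / (1 + 0.138)^3 = $50.9420 / 1.473760 = $34.57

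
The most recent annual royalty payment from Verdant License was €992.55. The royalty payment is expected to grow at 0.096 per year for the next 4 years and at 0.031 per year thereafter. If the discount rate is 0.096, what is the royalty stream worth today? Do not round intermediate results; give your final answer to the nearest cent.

D_1 = 1087.83480
D_2 = 1192.26694
D_3 = 1306.72457
D_4 = 1432.17013
Terminal value at year 4: TV = D_4×(1+g_2)/(r−g_2) = 1476.56740/0.065 = 22716.42153
P_0 = D_1/(1+r)^1 + D_2/(1+r)^2 + D_3/(1+r)^3 + D_4/(1+r)^4 + TV/(1+r)^4
    = 992.55000 + 992.55000 + 992.55000 + 992.55000 + 15743.37000 = 19713.57000

€19713.57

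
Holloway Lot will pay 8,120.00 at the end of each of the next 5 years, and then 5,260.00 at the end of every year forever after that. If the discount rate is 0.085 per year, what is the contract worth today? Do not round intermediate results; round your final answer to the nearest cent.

PV of 5-year annuity: 8,120.00 × [1 − (1+0.085)^−5] / 0.085 = 31998.01368
Perpetuity value at year 5: 5,260.00 / 0.085 = 61882.35294
PV of perpetuity: 61882.35294 / (1+0.085)^5 = 41154.57561
Total PV = 31998.01368 + 41154.57561 = 73152.58929

73152.59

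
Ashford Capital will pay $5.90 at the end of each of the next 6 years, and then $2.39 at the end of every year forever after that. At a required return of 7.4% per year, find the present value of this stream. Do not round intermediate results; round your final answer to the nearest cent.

$48.82

PV of 6-year annuity: $5.90 × [1 − (1+0.074)^−6] / 0.074 = 27.77865
Perpetuity value at year 6: $2.39 / 0.074 = 32.29730
PV of perpetuity: 32.29730 / (1+0.074)^6 = 21.04459
Total PV = 27.77865 + 21.04459 = 48.82324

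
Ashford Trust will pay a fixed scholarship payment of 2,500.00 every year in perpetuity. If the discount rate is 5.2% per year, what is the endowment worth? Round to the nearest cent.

Level perpetuity: PV = C / r = 2,500.00 / 0.052 = 48,076.92

48076.92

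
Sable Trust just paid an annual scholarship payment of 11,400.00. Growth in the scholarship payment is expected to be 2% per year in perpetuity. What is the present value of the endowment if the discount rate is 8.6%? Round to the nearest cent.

D₁ = D₀ × (1 + g) = 11,400.00 × 1.02 = 11,628.0000
Growing perpetuity: P = D₁ / (r − g) = 11,628.0000 / (0.086 − 0.02) = 176,181.82

176181.82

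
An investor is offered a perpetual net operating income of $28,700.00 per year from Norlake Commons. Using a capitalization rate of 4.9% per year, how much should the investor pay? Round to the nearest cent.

Level perpetuity: PV = C / r = $28,700.00 / 0.049 = $585,714.29

$585714.29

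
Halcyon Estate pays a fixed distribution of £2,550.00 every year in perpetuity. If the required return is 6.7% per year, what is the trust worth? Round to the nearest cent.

£38059.70

Level perpetuity: PV = C / r = £2,550.00 / 0.067 = £38,059.70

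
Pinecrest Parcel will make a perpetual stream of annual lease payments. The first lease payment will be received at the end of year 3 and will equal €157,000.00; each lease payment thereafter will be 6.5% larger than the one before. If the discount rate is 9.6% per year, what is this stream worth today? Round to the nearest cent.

€4216157.73

Value at end of year 2: C₁ / (r − g) = €157,000.00 / (0.096 − 0.065) = €5,064,516.1290
Discount to today: PV = €5,064,516.1290 / (1 + 0.096)^2 = €5,064,516.1290 / 1.201216 = €4,216,157.73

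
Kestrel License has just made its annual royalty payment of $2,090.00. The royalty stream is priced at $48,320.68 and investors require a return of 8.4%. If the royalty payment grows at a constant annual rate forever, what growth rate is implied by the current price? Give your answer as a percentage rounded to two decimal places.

3.91%

P = D₀(1+g)/(r−g) ⇒ P(r−g) = D₀(1+g) ⇒ g(P+D₀) = P·r − D₀
g = (P·r − D₀)/(P + D₀) = ($48,320.68×0.084 − $2,090.00) / ($48,320.68 + $2,090.00) = 0.039058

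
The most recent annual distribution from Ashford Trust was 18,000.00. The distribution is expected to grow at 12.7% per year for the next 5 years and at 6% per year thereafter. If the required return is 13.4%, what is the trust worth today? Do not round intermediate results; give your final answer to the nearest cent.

338324.51

D_1 = 20286.00000
D_2 = 22862.32200
D_3 = 25765.83689
D_4 = 29038.09818
D_5 = 32725.93665
Terminal value at year 5: TV = D_5×(1+g_2)/(r−g_2) = 34689.49285/0.074 = 468776.93037
P_0 = D_1/(1+r)^1 + D_2/(1+r)^2 + D_3/(1+r)^3 + D_4/(1+r)^4 + D_5/(1+r)^5 + TV/(1+r)^5
    = 17888.88889 + 17778.46365 + 17668.72005 + 17559.65387 + 17451.26095 + 249977.52168 = 338324.50909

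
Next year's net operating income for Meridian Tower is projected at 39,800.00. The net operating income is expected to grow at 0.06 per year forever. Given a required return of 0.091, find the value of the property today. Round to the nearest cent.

Growing perpetuity: P = D₁ / (r − g) = 39,800.0000 / (0.091 − 0.06) = 1,283,870.97

1283870.97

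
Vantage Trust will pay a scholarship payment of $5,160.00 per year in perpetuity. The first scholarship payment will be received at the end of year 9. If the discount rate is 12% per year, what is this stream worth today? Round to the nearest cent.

Value at end of year 8: C / r = $5,160.00 / 0.12 = $43,000.0000
Discount to today: PV = $43,000.0000 / (1 + 0.12)^8 = $43,000.0000 / 2.475963 = $17,366.98

$17366.98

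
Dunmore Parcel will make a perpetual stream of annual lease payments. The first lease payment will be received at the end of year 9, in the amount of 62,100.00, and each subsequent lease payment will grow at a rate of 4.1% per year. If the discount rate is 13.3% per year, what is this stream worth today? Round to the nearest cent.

Value at end of year 8: C₁ / (r − g) = 62,100.00 / (0.133 − 0.041) = 675,000.0000
Discount to today: PV = 675,000.0000 / (1 + 0.133)^8 = 675,000.0000 / 2.715434 = 248,579.03

248579.03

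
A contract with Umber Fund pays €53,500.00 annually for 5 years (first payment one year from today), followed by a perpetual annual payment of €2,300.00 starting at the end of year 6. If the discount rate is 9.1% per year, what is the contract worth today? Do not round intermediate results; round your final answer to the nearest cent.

€223909.21

PV of 5-year annuity: €53,500.00 × [1 − (1+0.091)^−5] / 0.091 = 207557.51963
Perpetuity value at year 5: €2,300.00 / 0.091 = 25274.72527
PV of perpetuity: 25274.72527 / (1+0.091)^5 = 16351.69172
Total PV = 207557.51963 + 16351.69172 = 223909.21135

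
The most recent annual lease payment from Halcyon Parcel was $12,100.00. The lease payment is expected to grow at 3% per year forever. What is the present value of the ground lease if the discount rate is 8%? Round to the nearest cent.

$249260.00

D₁ = D₀ × (1 + g) = $12,100.00 × 1.03 = $12,463.0000
Growing perpetuity: P = D₁ / (r − g) = $12,463.0000 / (0.08 − 0.03) = $249,260.00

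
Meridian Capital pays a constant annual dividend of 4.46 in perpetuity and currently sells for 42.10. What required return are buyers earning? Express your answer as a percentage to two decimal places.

P = C/r ⇒ r = C/P = 4.46/42.10 = 0.105938

10.59%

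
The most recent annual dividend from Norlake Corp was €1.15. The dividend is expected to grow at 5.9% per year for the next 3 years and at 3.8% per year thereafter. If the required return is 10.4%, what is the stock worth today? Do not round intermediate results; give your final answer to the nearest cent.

D_1 = 1.21785
D_2 = 1.28970
D_3 = 1.36580
Terminal value at year 3: TV = D_3×(1+g_2)/(r−g_2) = 1.41770/0.066 = 21.48024
P_0 = D_1/(1+r)^1 + D_2/(1+r)^2 + D_3/(1+r)^3 + TV/(1+r)^3
    = 1.10312 + 1.05816 + 1.01503 + 15.96364 = 19.13995

€19.14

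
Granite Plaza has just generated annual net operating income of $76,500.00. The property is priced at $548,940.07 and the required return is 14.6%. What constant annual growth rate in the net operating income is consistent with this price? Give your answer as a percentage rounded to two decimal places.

0.58%

P = D₀(1+g)/(r−g) ⇒ P(r−g) = D₀(1+g) ⇒ g(P+D₀) = P·r − D₀
g = (P·r − D₀)/(P + D₀) = ($548,940.07×0.146 − $76,500.00) / ($548,940.07 + $76,500.00) = 0.005828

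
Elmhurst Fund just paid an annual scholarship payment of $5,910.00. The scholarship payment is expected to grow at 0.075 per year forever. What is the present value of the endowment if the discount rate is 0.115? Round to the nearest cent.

D₁ = D₀ × (1 + g) = $5,910.00 × 1.075 = $6,353.2500
Growing perpetuity: P = D₁ / (r − g) = $6,353.2500 / (0.115 − 0.075) = $158,831.25

$158831.25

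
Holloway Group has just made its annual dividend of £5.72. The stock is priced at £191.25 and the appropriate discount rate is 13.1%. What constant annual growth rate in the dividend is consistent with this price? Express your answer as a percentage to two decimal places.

P = D₀(1+g)/(r−g) ⇒ P(r−g) = D₀(1+g) ⇒ g(P+D₀) = P·r − D₀
g = (P·r − D₀)/(P + D₀) = (£191.25×0.131 − £5.72) / (£191.25 + £5.72) = 0.098156

9.82%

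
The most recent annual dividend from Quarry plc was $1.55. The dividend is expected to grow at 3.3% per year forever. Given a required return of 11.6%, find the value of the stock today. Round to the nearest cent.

D₁ = D₀ × (1 + g) = $1.55 × 1.033 = $1.6012
Growing perpetuity: P = D₁ / (r − g) = $1.6012 / (0.116 − 0.033) = $19.29

$19.29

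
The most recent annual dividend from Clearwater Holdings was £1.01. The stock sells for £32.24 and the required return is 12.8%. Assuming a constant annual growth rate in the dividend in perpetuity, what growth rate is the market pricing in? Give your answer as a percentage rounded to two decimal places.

P = D₀(1+g)/(r−g) ⇒ P(r−g) = D₀(1+g) ⇒ g(P+D₀) = P·r − D₀
g = (P·r − D₀)/(P + D₀) = (£32.24×0.128 − £1.01) / (£32.24 + £1.01) = 0.093736

9.37%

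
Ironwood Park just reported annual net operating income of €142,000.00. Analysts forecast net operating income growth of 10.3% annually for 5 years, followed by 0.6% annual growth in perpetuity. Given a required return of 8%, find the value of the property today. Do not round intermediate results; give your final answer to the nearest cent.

€2901601.21

D_1 = 156626.00000
D_2 = 172758.47800
D_3 = 190552.60123
D_4 = 210179.51916
D_5 = 231828.00963
Terminal value at year 5: TV = D_5×(1+g_2)/(r−g_2) = 233218.97769/0.074 = 3151607.80666
P_0 = D_1/(1+r)^1 + D_2/(1+r)^2 + D_3/(1+r)^3 + D_4/(1+r)^4 + D_5/(1+r)^5 + TV/(1+r)^5
    = 145024.07407 + 148112.54973 + 151266.79847 + 154488.22103 + 157778.24796 + 2144931.31685 = 2901601.20811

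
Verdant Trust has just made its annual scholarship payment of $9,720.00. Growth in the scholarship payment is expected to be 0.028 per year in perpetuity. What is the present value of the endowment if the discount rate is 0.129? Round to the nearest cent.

D₁ = D₀ × (1 + g) = $9,720.00 × 1.028 = $9,992.1600
Growing perpetuity: P = D₁ / (r − g) = $9,992.1600 / (0.129 − 0.028) = $98,932.28

$98932.28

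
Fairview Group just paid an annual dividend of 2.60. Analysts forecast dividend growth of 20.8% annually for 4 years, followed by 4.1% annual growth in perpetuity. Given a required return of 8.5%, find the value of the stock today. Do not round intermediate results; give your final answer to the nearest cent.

D_1 = 3.14080
D_2 = 3.79409
D_3 = 4.58326
D_4 = 5.53657
Terminal value at year 4: TV = D_4×(1+g_2)/(r−g_2) = 5.76357/0.044 = 130.99030
P_0 = D_1/(1+r)^1 + D_2/(1+r)^2 + D_3/(1+r)^3 + D_4/(1+r)^4 + TV/(1+r)^4
    = 2.89475 + 3.22291 + 3.58827 + 3.99505 + 94.51923 = 108.22020

108.22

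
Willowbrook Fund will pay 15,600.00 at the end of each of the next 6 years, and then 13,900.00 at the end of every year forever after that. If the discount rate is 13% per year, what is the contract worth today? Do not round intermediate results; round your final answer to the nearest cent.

113718.91

PV of 6-year annuity: 15,600.00 × [1 − (1+0.13)^−6] / 0.13 = 62361.77671
Perpetuity value at year 6: 13,900.00 / 0.13 = 106923.07692
PV of perpetuity: 106923.07692 / (1+0.13)^6 = 51357.13486
Total PV = 62361.77671 + 51357.13486 = 113718.91156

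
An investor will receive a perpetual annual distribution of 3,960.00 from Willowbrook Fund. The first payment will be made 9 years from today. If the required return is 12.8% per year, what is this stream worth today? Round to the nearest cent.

11803.54

Value at end of year 8: C / r = 3,960.00 / 0.128 = 30,937.5000
Discount to today: PV = 30,937.5000 / (1 + 0.128)^8 = 30,937.5000 / 2.621035 = 11,803.54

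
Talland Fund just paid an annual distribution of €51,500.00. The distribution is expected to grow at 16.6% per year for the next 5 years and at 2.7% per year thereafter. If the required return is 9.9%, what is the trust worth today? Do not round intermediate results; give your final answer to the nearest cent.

D_1 = 60049.00000
D_2 = 70017.13400
D_3 = 81639.97824
D_4 = 95192.21463
D_5 = 110994.12226
Terminal value at year 5: TV = D_5×(1+g_2)/(r−g_2) = 113990.96356/0.072 = 1583207.82726
P_0 = D_1/(1+r)^1 + D_2/(1+r)^2 + D_3/(1+r)^3 + D_4/(1+r)^4 + D_5/(1+r)^5 + TV/(1+r)^5
    = 54639.67243 + 57970.75346 + 61504.91222 + 65254.52926 + 69232.73987 + 987528.10894 = 1296130.71618

€1296130.72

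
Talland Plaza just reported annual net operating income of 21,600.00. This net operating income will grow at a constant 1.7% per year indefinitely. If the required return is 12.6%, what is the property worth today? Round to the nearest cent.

201533.94

D₁ = D₀ × (1 + g) = 21,600.00 × 1.017 = 21,967.2000
Growing perpetuity: P = D₁ / (r − g) = 21,967.2000 / (0.126 − 0.017) = 201,533.94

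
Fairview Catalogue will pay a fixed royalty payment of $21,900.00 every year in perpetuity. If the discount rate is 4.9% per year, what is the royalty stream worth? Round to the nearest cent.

$446938.78

Level perpetuity: PV = C / r = $21,900.00 / 0.049 = $446,938.78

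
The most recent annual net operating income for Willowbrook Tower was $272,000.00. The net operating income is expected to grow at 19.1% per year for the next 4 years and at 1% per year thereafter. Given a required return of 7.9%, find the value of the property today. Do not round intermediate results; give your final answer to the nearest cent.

$7311398.21

D_1 = 323952.00000
D_2 = 385826.83200
D_3 = 459519.75691
D_4 = 547288.03048
Terminal value at year 4: TV = D_4×(1+g_2)/(r−g_2) = 552760.91079/0.069 = 8011027.69257
P_0 = D_1/(1+r)^1 + D_2/(1+r)^2 + D_3/(1+r)^3 + D_4/(1+r)^4 + TV/(1+r)^4
    = 300233.54958 + 331397.73638 + 365796.75999 + 403766.39587 + 5910203.76567 = 7311398.20749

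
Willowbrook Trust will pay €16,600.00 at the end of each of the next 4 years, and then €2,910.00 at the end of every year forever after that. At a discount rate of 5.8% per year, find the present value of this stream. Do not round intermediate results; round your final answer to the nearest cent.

€97827.77

PV of 4-year annuity: €16,600.00 × [1 − (1+0.058)^−4] / 0.058 = 57785.16274
Perpetuity value at year 4: €2,910.00 / 0.058 = 50172.41379
PV of perpetuity: 50172.41379 / (1+0.058)^4 = 40042.60514
Total PV = 57785.16274 + 40042.60514 = 97827.76788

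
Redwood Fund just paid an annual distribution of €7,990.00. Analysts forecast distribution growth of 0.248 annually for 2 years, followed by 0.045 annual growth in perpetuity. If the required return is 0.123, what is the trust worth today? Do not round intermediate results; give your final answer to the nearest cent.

€150949.10

D_1 = 9971.52000
D_2 = 12444.45696
Terminal value at year 2: TV = D_2×(1+g_2)/(r−g_2) = 13004.45752/0.078 = 166723.81440
P_0 = D_1/(1+r)^1 + D_2/(1+r)^2 + TV/(1+r)^2
    = 8879.35886 + 9867.71136 + 132202.03040 = 150949.10062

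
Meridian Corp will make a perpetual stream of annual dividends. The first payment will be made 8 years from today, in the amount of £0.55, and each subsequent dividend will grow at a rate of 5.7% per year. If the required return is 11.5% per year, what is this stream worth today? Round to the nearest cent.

Value at end of year 7: C₁ / (r − g) = £0.55 / (0.115 − 0.057) = £9.4828
Discount to today: PV = £9.4828 / (1 + 0.115)^7 = £9.4828 / 2.142516 = £4.43

£4.43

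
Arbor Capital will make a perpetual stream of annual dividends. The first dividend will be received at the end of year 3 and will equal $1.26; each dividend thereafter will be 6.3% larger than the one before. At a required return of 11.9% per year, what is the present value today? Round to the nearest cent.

Value at end of year 2: C₁ / (r − g) = $1.26 / (0.119 − 0.063) = $22.5000
Discount to today: PV = $22.5000 / (1 + 0.119)^2 = $22.5000 / 1.252161 = $17.97

$17.97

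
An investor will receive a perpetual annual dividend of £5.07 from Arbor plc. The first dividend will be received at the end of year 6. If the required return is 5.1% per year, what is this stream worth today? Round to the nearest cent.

Value at end of year 5: C / r = £5.07 / 0.051 = £99.4118
Discount to today: PV = £99.4118 / (1 + 0.051)^5 = £99.4118 / 1.282371 = £77.52

£77.52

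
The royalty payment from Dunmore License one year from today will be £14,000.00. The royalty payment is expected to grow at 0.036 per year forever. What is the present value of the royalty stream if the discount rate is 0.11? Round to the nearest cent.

Growing perpetuity: P = D₁ / (r − g) = £14,000.0000 / (0.11 − 0.036) = £189,189.19

£189189.19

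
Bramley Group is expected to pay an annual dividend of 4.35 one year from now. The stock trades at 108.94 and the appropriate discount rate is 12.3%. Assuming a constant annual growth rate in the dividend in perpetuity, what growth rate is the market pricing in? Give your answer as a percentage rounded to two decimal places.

8.31%

P = D₁/(r−g) ⇒ g = r − D₁/P = 0.123 − 4.35/108.94 = 0.083070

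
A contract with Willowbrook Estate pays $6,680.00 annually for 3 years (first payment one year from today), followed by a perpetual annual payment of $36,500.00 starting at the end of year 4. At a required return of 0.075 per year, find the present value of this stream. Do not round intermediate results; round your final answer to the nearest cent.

PV of 3-year annuity: $6,680.00 × [1 − (1+0.075)^−3] / 0.075 = 17371.51194
Perpetuity value at year 3: $36,500.00 / 0.075 = 486666.66667
PV of perpetuity: 486666.66667 / (1+0.075)^3 = 391747.47716
Total PV = 17371.51194 + 391747.47716 = 409118.98910

$409118.99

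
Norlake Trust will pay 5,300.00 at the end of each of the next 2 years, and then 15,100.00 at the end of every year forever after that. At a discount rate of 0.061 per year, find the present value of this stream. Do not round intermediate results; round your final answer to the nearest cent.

PV of 2-year annuity: 5,300.00 × [1 − (1+0.061)^−2] / 0.061 = 9703.38121
Perpetuity value at year 2: 15,100.00 / 0.061 = 247540.98361
PV of perpetuity: 247540.98361 / (1+0.061)^2 = 219895.50129
Total PV = 9703.38121 + 219895.50129 = 229598.88250

229598.88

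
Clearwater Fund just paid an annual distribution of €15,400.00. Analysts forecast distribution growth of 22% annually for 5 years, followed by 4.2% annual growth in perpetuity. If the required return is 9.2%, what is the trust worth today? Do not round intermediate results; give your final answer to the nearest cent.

€667302.99

D_1 = 18788.00000
D_2 = 22921.36000
D_3 = 27964.05920
D_4 = 34116.15222
D_5 = 41621.70571
Terminal value at year 5: TV = D_5×(1+g_2)/(r−g_2) = 43369.81735/0.05 = 867396.34706
P_0 = D_1/(1+r)^1 + D_2/(1+r)^2 + D_3/(1+r)^3 + D_4/(1+r)^4 + D_5/(1+r)^5 + TV/(1+r)^5
    = 17205.12821 + 19221.84653 + 21474.95675 + 23992.16779 + 26804.43654 + 558604.45759 = 667302.99341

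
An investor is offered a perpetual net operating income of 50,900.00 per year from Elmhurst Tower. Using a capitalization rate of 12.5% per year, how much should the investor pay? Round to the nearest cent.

407200.00

Level perpetuity: PV = C / r = 50,900.00 / 0.125 = 407,200.00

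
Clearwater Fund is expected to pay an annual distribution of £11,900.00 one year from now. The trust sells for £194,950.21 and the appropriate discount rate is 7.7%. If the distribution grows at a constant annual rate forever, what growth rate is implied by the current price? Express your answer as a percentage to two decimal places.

P = D₁/(r−g) ⇒ g = r − D₁/P = 0.077 − £11,900.00/£194,950.21 = 0.015959

1.60%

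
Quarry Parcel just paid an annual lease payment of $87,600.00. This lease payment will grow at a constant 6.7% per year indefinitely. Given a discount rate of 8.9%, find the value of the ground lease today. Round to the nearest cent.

D₁ = D₀ × (1 + g) = $87,600.00 × 1.067 = $93,469.2000
Growing perpetuity: P = D₁ / (r − g) = $93,469.2000 / (0.089 − 0.067) = $4,248,600.00

$4248600.00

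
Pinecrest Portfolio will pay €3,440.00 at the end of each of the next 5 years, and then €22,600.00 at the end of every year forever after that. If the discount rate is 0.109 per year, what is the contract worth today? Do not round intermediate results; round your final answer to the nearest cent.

€136347.57

PV of 5-year annuity: €3,440.00 × [1 − (1+0.109)^−5] / 0.109 = 12745.93306
Perpetuity value at year 5: €22,600.00 / 0.109 = 207339.44954
PV of perpetuity: 207339.44954 / (1+0.109)^5 = 123601.63353
Total PV = 12745.93306 + 123601.63353 = 136347.56659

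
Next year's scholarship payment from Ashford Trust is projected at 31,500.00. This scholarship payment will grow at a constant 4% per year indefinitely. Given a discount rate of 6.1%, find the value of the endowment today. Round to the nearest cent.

Growing perpetuity: P = D₁ / (r − g) = 31,500.0000 / (0.061 − 0.04) = 1,500,000.00

1500000.00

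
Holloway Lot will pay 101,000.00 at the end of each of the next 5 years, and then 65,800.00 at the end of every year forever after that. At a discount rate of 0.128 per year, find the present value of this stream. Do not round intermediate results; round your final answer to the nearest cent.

PV of 5-year annuity: 101,000.00 × [1 − (1+0.128)^−5] / 0.128 = 356980.76725
Perpetuity value at year 5: 65,800.00 / 0.128 = 514062.50000
PV of perpetuity: 514062.50000 / (1+0.128)^5 = 281494.83183
Total PV = 356980.76725 + 281494.83183 = 638475.59908

638475.60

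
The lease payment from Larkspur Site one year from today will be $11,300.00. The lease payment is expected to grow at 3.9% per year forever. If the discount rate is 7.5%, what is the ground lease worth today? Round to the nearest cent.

Growing perpetuity: P = D₁ / (r − g) = $11,300.0000 / (0.075 − 0.039) = $313,888.89

$313888.89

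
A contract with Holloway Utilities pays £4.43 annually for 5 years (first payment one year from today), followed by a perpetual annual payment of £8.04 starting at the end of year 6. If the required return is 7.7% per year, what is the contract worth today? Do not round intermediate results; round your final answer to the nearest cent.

PV of 5-year annuity: £4.43 × [1 − (1+0.077)^−5] / 0.077 = 17.82845
Perpetuity value at year 5: £8.04 / 0.077 = 104.41558
PV of perpetuity: 104.41558 / (1+0.077)^5 = 72.05876
Total PV = 17.82845 + 72.05876 = 89.88721

£89.89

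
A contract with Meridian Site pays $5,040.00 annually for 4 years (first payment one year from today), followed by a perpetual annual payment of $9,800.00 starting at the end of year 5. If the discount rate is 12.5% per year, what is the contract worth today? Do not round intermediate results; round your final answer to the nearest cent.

PV of 4-year annuity: $5,040.00 × [1 − (1+0.125)^−4] / 0.125 = 15148.42250
Perpetuity value at year 4: $9,800.00 / 0.125 = 78400.00000
PV of perpetuity: 78400.00000 / (1+0.125)^4 = 48944.73403
Total PV = 15148.42250 + 48944.73403 = 64093.15653

$64093.16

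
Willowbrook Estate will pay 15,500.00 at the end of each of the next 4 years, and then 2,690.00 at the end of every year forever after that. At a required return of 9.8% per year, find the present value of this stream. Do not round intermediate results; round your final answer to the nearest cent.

68231.38

PV of 4-year annuity: 15,500.00 × [1 − (1+0.098)^−4] / 0.098 = 49346.38722
Perpetuity value at year 4: 2,690.00 / 0.098 = 27448.97959
PV of perpetuity: 27448.97959 / (1+0.098)^4 = 18884.99368
Total PV = 49346.38722 + 18884.99368 = 68231.38090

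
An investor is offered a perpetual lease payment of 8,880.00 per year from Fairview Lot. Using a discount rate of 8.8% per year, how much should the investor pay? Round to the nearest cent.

Level perpetuity: PV = C / r = 8,880.00 / 0.088 = 100,909.09

100909.09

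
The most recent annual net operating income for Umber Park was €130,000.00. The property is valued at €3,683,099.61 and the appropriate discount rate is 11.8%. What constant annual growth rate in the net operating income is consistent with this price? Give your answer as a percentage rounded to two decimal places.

P = D₀(1+g)/(r−g) ⇒ P(r−g) = D₀(1+g) ⇒ g(P+D₀) = P·r − D₀
g = (P·r − D₀)/(P + D₀) = (€3,683,099.61×0.118 − €130,000.00) / (€3,683,099.61 + €130,000.00) = 0.079884

7.99%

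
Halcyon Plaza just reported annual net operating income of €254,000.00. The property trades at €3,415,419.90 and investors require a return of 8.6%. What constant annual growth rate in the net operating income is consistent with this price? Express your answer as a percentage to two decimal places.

P = D₀(1+g)/(r−g) ⇒ P(r−g) = D₀(1+g) ⇒ g(P+D₀) = P·r − D₀
g = (P·r − D₀)/(P + D₀) = (€3,415,419.90×0.086 − €254,000.00) / (€3,415,419.90 + €254,000.00) = 0.010826

1.08%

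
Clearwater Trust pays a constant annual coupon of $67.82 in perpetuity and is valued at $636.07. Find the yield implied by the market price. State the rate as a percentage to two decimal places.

P = C/r ⇒ r = C/P = $67.82/$636.07 = 0.106623

10.66%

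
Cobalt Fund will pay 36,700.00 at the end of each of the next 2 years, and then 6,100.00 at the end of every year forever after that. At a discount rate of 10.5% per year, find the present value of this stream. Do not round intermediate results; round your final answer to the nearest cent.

110848.46

PV of 2-year annuity: 36,700.00 × [1 − (1+0.105)^−2] / 0.105 = 63269.38433
Perpetuity value at year 2: 6,100.00 / 0.105 = 58095.23810
PV of perpetuity: 58095.23810 / (1+0.105)^2 = 47579.07340
Total PV = 63269.38433 + 47579.07340 = 110848.45773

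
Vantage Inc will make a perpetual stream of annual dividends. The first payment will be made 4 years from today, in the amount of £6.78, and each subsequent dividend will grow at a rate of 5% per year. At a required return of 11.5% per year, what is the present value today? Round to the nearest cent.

£75.25

Value at end of year 3: C₁ / (r − g) = £6.78 / (0.115 − 0.05) = £104.3077
Discount to today: PV = £104.3077 / (1 + 0.115)^3 = £104.3077 / 1.386196 = £75.25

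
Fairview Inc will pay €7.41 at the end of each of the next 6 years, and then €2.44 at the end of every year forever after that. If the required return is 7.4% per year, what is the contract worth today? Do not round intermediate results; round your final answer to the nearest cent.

PV of 6-year annuity: €7.41 × [1 − (1+0.074)^−6] / 0.074 = 34.88810
Perpetuity value at year 6: €2.44 / 0.074 = 32.97297
PV of perpetuity: 32.97297 / (1+0.074)^6 = 21.48485
Total PV = 34.88810 + 21.48485 = 56.37295

€56.37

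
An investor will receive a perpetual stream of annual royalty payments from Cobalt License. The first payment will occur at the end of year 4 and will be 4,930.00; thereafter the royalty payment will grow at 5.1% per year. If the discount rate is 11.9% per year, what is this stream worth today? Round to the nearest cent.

Value at end of year 3: C₁ / (r − g) = 4,930.00 / (0.119 − 0.051) = 72,500.0000
Discount to today: PV = 72,500.0000 / (1 + 0.119)^3 = 72,500.0000 / 1.401168 = 51,742.54

51742.54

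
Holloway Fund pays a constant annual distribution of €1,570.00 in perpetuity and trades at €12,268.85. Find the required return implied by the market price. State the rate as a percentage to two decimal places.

12.80%

P = C/r ⇒ r = C/P = €1,570.00/€12,268.85 = 0.127966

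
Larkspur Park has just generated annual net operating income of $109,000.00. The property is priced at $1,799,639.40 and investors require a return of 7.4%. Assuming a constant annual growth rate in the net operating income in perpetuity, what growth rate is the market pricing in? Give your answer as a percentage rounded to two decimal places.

P = D₀(1+g)/(r−g) ⇒ P(r−g) = D₀(1+g) ⇒ g(P+D₀) = P·r − D₀
g = (P·r − D₀)/(P + D₀) = ($1,799,639.40×0.074 − $109,000.00) / ($1,799,639.40 + $109,000.00) = 0.012665

1.27%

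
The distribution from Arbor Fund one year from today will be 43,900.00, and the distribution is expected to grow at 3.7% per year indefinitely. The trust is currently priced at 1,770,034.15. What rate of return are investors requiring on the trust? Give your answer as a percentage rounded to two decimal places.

6.18%

P = D₁/(r − g) ⇒ r = D₁/P + g = 43,900.0000/1,770,034.15 + 0.037 = 0.024802 + 0.037 = 0.061802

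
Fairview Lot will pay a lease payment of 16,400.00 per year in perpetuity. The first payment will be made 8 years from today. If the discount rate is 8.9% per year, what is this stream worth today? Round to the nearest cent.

101451.55

Value at end of year 7: C / r = 16,400.00 / 0.089 = 184,269.6629
Discount to today: PV = 184,269.6629 / (1 + 0.089)^7 = 184,269.6629 / 1.816332 = 101,451.55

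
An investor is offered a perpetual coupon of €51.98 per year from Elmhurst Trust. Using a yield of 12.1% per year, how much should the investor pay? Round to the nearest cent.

Level perpetuity: PV = C / r = €51.98 / 0.121 = €429.59

€429.59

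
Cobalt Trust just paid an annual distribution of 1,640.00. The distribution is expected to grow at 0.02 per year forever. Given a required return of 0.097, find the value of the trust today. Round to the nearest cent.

D₁ = D₀ × (1 + g) = 1,640.00 × 1.02 = 1,672.8000
Growing perpetuity: P = D₁ / (r − g) = 1,672.8000 / (0.097 − 0.02) = 21,724.68

21724.68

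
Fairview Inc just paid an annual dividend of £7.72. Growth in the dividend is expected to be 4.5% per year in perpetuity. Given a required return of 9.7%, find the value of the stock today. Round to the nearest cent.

D₁ = D₀ × (1 + g) = £7.72 × 1.045 = £8.0674
Growing perpetuity: P = D₁ / (r − g) = £8.0674 / (0.097 − 0.045) = £155.14

£155.14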